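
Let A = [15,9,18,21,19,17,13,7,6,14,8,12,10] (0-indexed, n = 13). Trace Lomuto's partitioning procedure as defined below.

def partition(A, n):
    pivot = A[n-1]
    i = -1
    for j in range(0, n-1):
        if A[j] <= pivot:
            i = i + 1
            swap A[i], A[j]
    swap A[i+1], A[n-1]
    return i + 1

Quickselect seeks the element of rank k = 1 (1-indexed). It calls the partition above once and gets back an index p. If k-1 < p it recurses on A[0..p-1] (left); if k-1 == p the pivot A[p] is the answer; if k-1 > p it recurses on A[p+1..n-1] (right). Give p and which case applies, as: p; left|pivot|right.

pivot = A[12] = 10; i = -1
j=0: A[0]=15 > 10 → no swap
j=1: A[1]=9 ≤ 10 → i=0, swap A[0],A[1] → [9,15,18,21,19,17,13,7,6,14,8,12,10]
j=2: A[2]=18 > 10 → no swap
j=3: A[3]=21 > 10 → no swap
j=4: A[4]=19 > 10 → no swap
j=5: A[5]=17 > 10 → no swap
j=6: A[6]=13 > 10 → no swap
j=7: A[7]=7 ≤ 10 → i=1, swap A[1],A[7] → [9,7,18,21,19,17,13,15,6,14,8,12,10]
j=8: A[8]=6 ≤ 10 → i=2, swap A[2],A[8] → [9,7,6,21,19,17,13,15,18,14,8,12,10]
j=9: A[9]=14 > 10 → no swap
j=10: A[10]=8 ≤ 10 → i=3, swap A[3],A[10] → [9,7,6,8,19,17,13,15,18,14,21,12,10]
j=11: A[11]=12 > 10 → no swap
final swap A[4],A[12] → [9,7,6,8,10,17,13,15,18,14,21,12,19]; return 4
p = 4; k-1 = 0 < 4 ⇒ left

4; left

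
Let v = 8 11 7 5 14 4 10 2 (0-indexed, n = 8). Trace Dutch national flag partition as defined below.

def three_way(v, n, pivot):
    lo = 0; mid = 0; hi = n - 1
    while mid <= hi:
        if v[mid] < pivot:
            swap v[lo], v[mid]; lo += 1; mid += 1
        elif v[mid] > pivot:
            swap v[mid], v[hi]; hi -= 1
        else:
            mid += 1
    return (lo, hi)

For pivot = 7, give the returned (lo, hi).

(3, 3)

pivot = 7; lo=0, mid=0, hi=7
v[mid]=8>7: swap v[0],v[7]; hi=6 → 2 11 7 5 14 4 10 8
v[mid]=2<7: swap v[0],v[0]; lo=1,mid=1 → 2 11 7 5 14 4 10 8
v[mid]=11>7: swap v[1],v[6]; hi=5 → 2 10 7 5 14 4 11 8
v[mid]=10>7: swap v[1],v[5]; hi=4 → 2 4 7 5 14 10 11 8
v[mid]=4<7: swap v[1],v[1]; lo=2,mid=2 → 2 4 7 5 14 10 11 8
v[mid]=7=7: mid=3
v[mid]=5<7: swap v[2],v[3]; lo=3,mid=4 → 2 4 5 7 14 10 11 8
v[mid]=14>7: swap v[4],v[4]; hi=3 → 2 4 5 7 14 10 11 8
end: lo=3, hi=3; v = 2 4 5 7 14 10 11 8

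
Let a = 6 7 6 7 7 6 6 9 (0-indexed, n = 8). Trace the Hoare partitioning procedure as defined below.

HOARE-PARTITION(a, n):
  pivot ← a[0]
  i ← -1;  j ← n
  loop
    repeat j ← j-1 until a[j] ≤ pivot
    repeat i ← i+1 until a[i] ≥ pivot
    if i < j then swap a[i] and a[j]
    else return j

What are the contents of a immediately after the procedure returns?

pivot = a[0] = 6; i = -1, j = 8
j→6 (a[6]=6≤6), i→0 (a[0]=6≥6); i<j, swap → 6 7 6 7 7 6 6 9
j→5 (a[5]=6≤6), i→1 (a[1]=7≥6); i<j, swap → 6 6 6 7 7 7 6 9
j→2, i→2; i≥j, return j=2. a = 6 6 6 7 7 7 6 9

6 6 6 7 7 7 6 9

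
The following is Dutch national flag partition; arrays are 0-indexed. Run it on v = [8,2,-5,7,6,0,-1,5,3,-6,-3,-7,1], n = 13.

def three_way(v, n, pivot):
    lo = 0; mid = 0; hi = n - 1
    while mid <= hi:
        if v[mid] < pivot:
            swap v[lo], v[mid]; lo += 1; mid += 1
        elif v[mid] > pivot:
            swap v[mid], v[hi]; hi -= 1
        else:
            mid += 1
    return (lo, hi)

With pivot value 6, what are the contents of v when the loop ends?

[1,2,-5,-7,0,-1,5,3,-6,-3,6,7,8]

pivot = 6; lo=0, mid=0, hi=12
v[mid]=8>6: swap v[0],v[12]; hi=11 → [1,2,-5,7,6,0,-1,5,3,-6,-3,-7,8]
v[mid]=1<6: swap v[0],v[0]; lo=1,mid=1 → [1,2,-5,7,6,0,-1,5,3,-6,-3,-7,8]
v[mid]=2<6: swap v[1],v[1]; lo=2,mid=2 → [1,2,-5,7,6,0,-1,5,3,-6,-3,-7,8]
v[mid]=-5<6: swap v[2],v[2]; lo=3,mid=3 → [1,2,-5,7,6,0,-1,5,3,-6,-3,-7,8]
v[mid]=7>6: swap v[3],v[11]; hi=10 → [1,2,-5,-7,6,0,-1,5,3,-6,-3,7,8]
v[mid]=-7<6: swap v[3],v[3]; lo=4,mid=4 → [1,2,-5,-7,6,0,-1,5,3,-6,-3,7,8]
v[mid]=6=6: mid=5
v[mid]=0<6: swap v[4],v[5]; lo=5,mid=6 → [1,2,-5,-7,0,6,-1,5,3,-6,-3,7,8]
v[mid]=-1<6: swap v[5],v[6]; lo=6,mid=7 → [1,2,-5,-7,0,-1,6,5,3,-6,-3,7,8]
v[mid]=5<6: swap v[6],v[7]; lo=7,mid=8 → [1,2,-5,-7,0,-1,5,6,3,-6,-3,7,8]
v[mid]=3<6: swap v[7],v[8]; lo=8,mid=9 → [1,2,-5,-7,0,-1,5,3,6,-6,-3,7,8]
v[mid]=-6<6: swap v[8],v[9]; lo=9,mid=10 → [1,2,-5,-7,0,-1,5,3,-6,6,-3,7,8]
v[mid]=-3<6: swap v[9],v[10]; lo=10,mid=11 → [1,2,-5,-7,0,-1,5,3,-6,-3,6,7,8]
end: lo=10, hi=10; v = [1,2,-5,-7,0,-1,5,3,-6,-3,6,7,8]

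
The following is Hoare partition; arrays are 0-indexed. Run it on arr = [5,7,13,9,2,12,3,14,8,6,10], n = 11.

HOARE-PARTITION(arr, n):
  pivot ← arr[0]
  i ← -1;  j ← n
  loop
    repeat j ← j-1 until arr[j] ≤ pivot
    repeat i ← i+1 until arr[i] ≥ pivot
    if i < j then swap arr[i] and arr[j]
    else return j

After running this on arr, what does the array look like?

[3,2,13,9,7,12,5,14,8,6,10]

pivot = arr[0] = 5; i = -1, j = 11
j→6 (arr[6]=3≤5), i→0 (arr[0]=5≥5); i<j, swap → [3,7,13,9,2,12,5,14,8,6,10]
j→4 (arr[4]=2≤5), i→1 (arr[1]=7≥5); i<j, swap → [3,2,13,9,7,12,5,14,8,6,10]
j→1, i→2; i≥j, return j=1. arr = [3,2,13,9,7,12,5,14,8,6,10]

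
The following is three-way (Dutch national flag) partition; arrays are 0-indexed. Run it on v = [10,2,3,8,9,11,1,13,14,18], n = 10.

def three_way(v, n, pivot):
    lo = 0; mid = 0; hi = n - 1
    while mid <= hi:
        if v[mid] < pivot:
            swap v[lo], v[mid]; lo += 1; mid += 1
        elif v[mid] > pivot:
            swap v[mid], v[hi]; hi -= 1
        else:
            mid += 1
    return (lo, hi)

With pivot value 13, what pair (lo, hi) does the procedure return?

(7, 7)

lo=0 mid=0 hi=9
10<13: swap(0,0), lo=1 mid=1 ⇒ [10,2,3,8,9,11,1,13,14,18]
2<13: swap(1,1), lo=2 mid=2 ⇒ [10,2,3,8,9,11,1,13,14,18]
3<13: swap(2,2), lo=3 mid=3 ⇒ [10,2,3,8,9,11,1,13,14,18]
8<13: swap(3,3), lo=4 mid=4 ⇒ [10,2,3,8,9,11,1,13,14,18]
9<13: swap(4,4), lo=5 mid=5 ⇒ [10,2,3,8,9,11,1,13,14,18]
11<13: swap(5,5), lo=6 mid=6 ⇒ [10,2,3,8,9,11,1,13,14,18]
1<13: swap(6,6), lo=7 mid=7 ⇒ [10,2,3,8,9,11,1,13,14,18]
13=13: mid=8
14>13: swap(8,9), hi=8 ⇒ [10,2,3,8,9,11,1,13,18,14]
18>13: swap(8,8), hi=7 ⇒ [10,2,3,8,9,11,1,13,18,14]
done. lo=7 hi=7; v=[10,2,3,8,9,11,1,13,18,14]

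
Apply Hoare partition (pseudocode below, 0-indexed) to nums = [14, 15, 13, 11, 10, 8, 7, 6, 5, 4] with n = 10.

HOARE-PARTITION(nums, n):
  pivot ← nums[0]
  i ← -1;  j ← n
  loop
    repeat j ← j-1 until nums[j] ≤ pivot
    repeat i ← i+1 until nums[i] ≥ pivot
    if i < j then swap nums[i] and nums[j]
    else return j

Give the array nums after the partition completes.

[4, 5, 13, 11, 10, 8, 7, 6, 15, 14]

pivot=14
j stops at 9 (4), i stops at 0 (14); swap ⇒ [4, 15, 13, 11, 10, 8, 7, 6, 5, 14]
j stops at 8 (5), i stops at 1 (15); swap ⇒ [4, 5, 13, 11, 10, 8, 7, 6, 15, 14]
j stops at 7, i stops at 8; i≥j ⇒ return 7. nums=[4, 5, 13, 11, 10, 8, 7, 6, 15, 14]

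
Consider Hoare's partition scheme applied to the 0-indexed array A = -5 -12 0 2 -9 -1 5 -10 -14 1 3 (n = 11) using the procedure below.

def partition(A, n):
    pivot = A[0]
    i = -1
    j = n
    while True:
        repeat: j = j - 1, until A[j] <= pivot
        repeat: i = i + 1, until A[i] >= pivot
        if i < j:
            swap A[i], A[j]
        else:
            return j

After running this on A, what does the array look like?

pivot = A[0] = -5; i = -1, j = 11
j→8 (A[8]=-14≤-5), i→0 (A[0]=-5≥-5); i<j, swap → -14 -12 0 2 -9 -1 5 -10 -5 1 3
j→7 (A[7]=-10≤-5), i→2 (A[2]=0≥-5); i<j, swap → -14 -12 -10 2 -9 -1 5 0 -5 1 3
j→4 (A[4]=-9≤-5), i→3 (A[3]=2≥-5); i<j, swap → -14 -12 -10 -9 2 -1 5 0 -5 1 3
j→3, i→4; i≥j, return j=3. A = -14 -12 -10 -9 2 -1 5 0 -5 1 3

-14 -12 -10 -9 2 -1 5 0 -5 1 3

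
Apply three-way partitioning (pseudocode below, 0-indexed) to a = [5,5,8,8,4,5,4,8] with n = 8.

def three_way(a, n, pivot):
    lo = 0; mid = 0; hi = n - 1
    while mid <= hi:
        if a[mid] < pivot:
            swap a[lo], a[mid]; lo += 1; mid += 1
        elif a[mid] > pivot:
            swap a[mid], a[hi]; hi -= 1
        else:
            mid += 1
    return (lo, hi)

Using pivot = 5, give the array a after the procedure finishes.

pivot = 5; lo=0, mid=0, hi=7
a[mid]=5=5: mid=1
a[mid]=5=5: mid=2
a[mid]=8>5: swap a[2],a[7]; hi=6 → [5,5,8,8,4,5,4,8]
a[mid]=8>5: swap a[2],a[6]; hi=5 → [5,5,4,8,4,5,8,8]
a[mid]=4<5: swap a[0],a[2]; lo=1,mid=3 → [4,5,5,8,4,5,8,8]
a[mid]=8>5: swap a[3],a[5]; hi=4 → [4,5,5,5,4,8,8,8]
a[mid]=5=5: mid=4
a[mid]=4<5: swap a[1],a[4]; lo=2,mid=5 → [4,4,5,5,5,8,8,8]
end: lo=2, hi=4; a = [4,4,5,5,5,8,8,8]

[4,4,5,5,5,8,8,8]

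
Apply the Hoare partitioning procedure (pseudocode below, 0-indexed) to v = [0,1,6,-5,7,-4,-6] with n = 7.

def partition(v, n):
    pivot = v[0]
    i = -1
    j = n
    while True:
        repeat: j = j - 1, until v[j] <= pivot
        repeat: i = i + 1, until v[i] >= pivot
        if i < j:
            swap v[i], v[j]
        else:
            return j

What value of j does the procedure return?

pivot=0
j stops at 6 (-6), i stops at 0 (0); swap ⇒ [-6,1,6,-5,7,-4,0]
j stops at 5 (-4), i stops at 1 (1); swap ⇒ [-6,-4,6,-5,7,1,0]
j stops at 3 (-5), i stops at 2 (6); swap ⇒ [-6,-4,-5,6,7,1,0]
j stops at 2, i stops at 3; i≥j ⇒ return 2. v=[-6,-4,-5,6,7,1,0]

2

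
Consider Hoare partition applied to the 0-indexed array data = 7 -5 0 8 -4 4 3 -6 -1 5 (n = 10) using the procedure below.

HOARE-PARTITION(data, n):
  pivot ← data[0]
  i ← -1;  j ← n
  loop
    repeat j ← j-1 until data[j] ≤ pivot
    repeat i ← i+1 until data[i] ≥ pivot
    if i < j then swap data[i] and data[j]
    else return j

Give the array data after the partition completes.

5 -5 0 -1 -4 4 3 -6 8 7

pivot = data[0] = 7; i = -1, j = 10
j→9 (data[9]=5≤7), i→0 (data[0]=7≥7); i<j, swap → 5 -5 0 8 -4 4 3 -6 -1 7
j→8 (data[8]=-1≤7), i→3 (data[3]=8≥7); i<j, swap → 5 -5 0 -1 -4 4 3 -6 8 7
j→7, i→8; i≥j, return j=7. data = 5 -5 0 -1 -4 4 3 -6 8 7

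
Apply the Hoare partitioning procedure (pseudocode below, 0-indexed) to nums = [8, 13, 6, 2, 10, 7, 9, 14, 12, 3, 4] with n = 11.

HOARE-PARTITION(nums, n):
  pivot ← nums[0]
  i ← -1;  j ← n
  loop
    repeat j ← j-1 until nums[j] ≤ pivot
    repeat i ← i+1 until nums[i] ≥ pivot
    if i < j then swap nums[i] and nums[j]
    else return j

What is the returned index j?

pivot = nums[0] = 8; i = -1, j = 11
j→10 (nums[10]=4≤8), i→0 (nums[0]=8≥8); i<j, swap → [4, 13, 6, 2, 10, 7, 9, 14, 12, 3, 8]
j→9 (nums[9]=3≤8), i→1 (nums[1]=13≥8); i<j, swap → [4, 3, 6, 2, 10, 7, 9, 14, 12, 13, 8]
j→5 (nums[5]=7≤8), i→4 (nums[4]=10≥8); i<j, swap → [4, 3, 6, 2, 7, 10, 9, 14, 12, 13, 8]
j→4, i→5; i≥j, return j=4. nums = [4, 3, 6, 2, 7, 10, 9, 14, 12, 13, 8]

4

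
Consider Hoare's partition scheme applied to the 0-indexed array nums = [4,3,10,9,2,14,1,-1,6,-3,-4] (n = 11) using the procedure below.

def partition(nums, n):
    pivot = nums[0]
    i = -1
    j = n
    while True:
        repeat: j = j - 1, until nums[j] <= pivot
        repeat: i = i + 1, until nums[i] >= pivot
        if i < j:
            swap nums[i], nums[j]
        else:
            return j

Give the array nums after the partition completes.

pivot = nums[0] = 4; i = -1, j = 11
j→10 (nums[10]=-4≤4), i→0 (nums[0]=4≥4); i<j, swap → [-4,3,10,9,2,14,1,-1,6,-3,4]
j→9 (nums[9]=-3≤4), i→2 (nums[2]=10≥4); i<j, swap → [-4,3,-3,9,2,14,1,-1,6,10,4]
j→7 (nums[7]=-1≤4), i→3 (nums[3]=9≥4); i<j, swap → [-4,3,-3,-1,2,14,1,9,6,10,4]
j→6 (nums[6]=1≤4), i→5 (nums[5]=14≥4); i<j, swap → [-4,3,-3,-1,2,1,14,9,6,10,4]
j→5, i→6; i≥j, return j=5. nums = [-4,3,-3,-1,2,1,14,9,6,10,4]

[-4,3,-3,-1,2,1,14,9,6,10,4]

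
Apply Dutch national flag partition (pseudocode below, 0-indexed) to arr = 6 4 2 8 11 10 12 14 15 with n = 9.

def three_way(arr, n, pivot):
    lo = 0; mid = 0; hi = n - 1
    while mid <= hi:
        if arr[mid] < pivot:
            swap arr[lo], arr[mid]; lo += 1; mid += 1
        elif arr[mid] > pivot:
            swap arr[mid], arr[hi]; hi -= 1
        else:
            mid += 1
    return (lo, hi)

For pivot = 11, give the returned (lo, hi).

(5, 5)

pivot = 11; lo=0, mid=0, hi=8
arr[mid]=6<11: swap arr[0],arr[0]; lo=1,mid=1 → 6 4 2 8 11 10 12 14 15
arr[mid]=4<11: swap arr[1],arr[1]; lo=2,mid=2 → 6 4 2 8 11 10 12 14 15
arr[mid]=2<11: swap arr[2],arr[2]; lo=3,mid=3 → 6 4 2 8 11 10 12 14 15
arr[mid]=8<11: swap arr[3],arr[3]; lo=4,mid=4 → 6 4 2 8 11 10 12 14 15
arr[mid]=11=11: mid=5
arr[mid]=10<11: swap arr[4],arr[5]; lo=5,mid=6 → 6 4 2 8 10 11 12 14 15
arr[mid]=12>11: swap arr[6],arr[8]; hi=7 → 6 4 2 8 10 11 15 14 12
arr[mid]=15>11: swap arr[6],arr[7]; hi=6 → 6 4 2 8 10 11 14 15 12
arr[mid]=14>11: swap arr[6],arr[6]; hi=5 → 6 4 2 8 10 11 14 15 12
end: lo=5, hi=5; arr = 6 4 2 8 10 11 14 15 12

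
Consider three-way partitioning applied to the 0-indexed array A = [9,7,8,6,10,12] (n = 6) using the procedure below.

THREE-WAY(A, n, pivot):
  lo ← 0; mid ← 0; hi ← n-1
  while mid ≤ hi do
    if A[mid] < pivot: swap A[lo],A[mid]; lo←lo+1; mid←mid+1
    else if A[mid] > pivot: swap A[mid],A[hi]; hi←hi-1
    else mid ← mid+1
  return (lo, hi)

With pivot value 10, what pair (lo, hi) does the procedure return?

(4, 4)

lo=0 mid=0 hi=5
9<10: swap(0,0), lo=1 mid=1 ⇒ [9,7,8,6,10,12]
7<10: swap(1,1), lo=2 mid=2 ⇒ [9,7,8,6,10,12]
8<10: swap(2,2), lo=3 mid=3 ⇒ [9,7,8,6,10,12]
6<10: swap(3,3), lo=4 mid=4 ⇒ [9,7,8,6,10,12]
10=10: mid=5
12>10: swap(5,5), hi=4 ⇒ [9,7,8,6,10,12]
done. lo=4 hi=4; A=[9,7,8,6,10,12]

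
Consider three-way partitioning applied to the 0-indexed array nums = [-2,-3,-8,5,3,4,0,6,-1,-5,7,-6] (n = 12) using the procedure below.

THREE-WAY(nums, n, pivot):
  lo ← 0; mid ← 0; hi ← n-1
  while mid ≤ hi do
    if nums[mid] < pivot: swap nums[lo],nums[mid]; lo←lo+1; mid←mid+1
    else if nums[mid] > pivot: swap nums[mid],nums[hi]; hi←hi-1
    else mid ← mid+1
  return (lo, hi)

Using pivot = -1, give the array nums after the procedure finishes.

pivot = -1; lo=0, mid=0, hi=11
nums[mid]=-2<-1: swap nums[0],nums[0]; lo=1,mid=1 → [-2,-3,-8,5,3,4,0,6,-1,-5,7,-6]
nums[mid]=-3<-1: swap nums[1],nums[1]; lo=2,mid=2 → [-2,-3,-8,5,3,4,0,6,-1,-5,7,-6]
nums[mid]=-8<-1: swap nums[2],nums[2]; lo=3,mid=3 → [-2,-3,-8,5,3,4,0,6,-1,-5,7,-6]
nums[mid]=5>-1: swap nums[3],nums[11]; hi=10 → [-2,-3,-8,-6,3,4,0,6,-1,-5,7,5]
nums[mid]=-6<-1: swap nums[3],nums[3]; lo=4,mid=4 → [-2,-3,-8,-6,3,4,0,6,-1,-5,7,5]
nums[mid]=3>-1: swap nums[4],nums[10]; hi=9 → [-2,-3,-8,-6,7,4,0,6,-1,-5,3,5]
nums[mid]=7>-1: swap nums[4],nums[9]; hi=8 → [-2,-3,-8,-6,-5,4,0,6,-1,7,3,5]
nums[mid]=-5<-1: swap nums[4],nums[4]; lo=5,mid=5 → [-2,-3,-8,-6,-5,4,0,6,-1,7,3,5]
nums[mid]=4>-1: swap nums[5],nums[8]; hi=7 → [-2,-3,-8,-6,-5,-1,0,6,4,7,3,5]
nums[mid]=-1=-1: mid=6
nums[mid]=0>-1: swap nums[6],nums[7]; hi=6 → [-2,-3,-8,-6,-5,-1,6,0,4,7,3,5]
nums[mid]=6>-1: swap nums[6],nums[6]; hi=5 → [-2,-3,-8,-6,-5,-1,6,0,4,7,3,5]
end: lo=5, hi=5; nums = [-2,-3,-8,-6,-5,-1,6,0,4,7,3,5]

[-2,-3,-8,-6,-5,-1,6,0,4,7,3,5]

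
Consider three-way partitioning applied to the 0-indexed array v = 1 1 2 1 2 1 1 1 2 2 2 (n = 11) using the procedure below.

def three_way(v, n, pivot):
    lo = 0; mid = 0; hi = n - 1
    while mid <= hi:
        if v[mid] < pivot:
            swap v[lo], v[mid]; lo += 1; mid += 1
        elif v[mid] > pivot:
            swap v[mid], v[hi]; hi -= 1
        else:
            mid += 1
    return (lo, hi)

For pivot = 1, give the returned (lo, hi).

(0, 5)

pivot = 1; lo=0, mid=0, hi=10
v[mid]=1=1: mid=1
v[mid]=1=1: mid=2
v[mid]=2>1: swap v[2],v[10]; hi=9 → 1 1 2 1 2 1 1 1 2 2 2
v[mid]=2>1: swap v[2],v[9]; hi=8 → 1 1 2 1 2 1 1 1 2 2 2
v[mid]=2>1: swap v[2],v[8]; hi=7 → 1 1 2 1 2 1 1 1 2 2 2
v[mid]=2>1: swap v[2],v[7]; hi=6 → 1 1 1 1 2 1 1 2 2 2 2
v[mid]=1=1: mid=3
v[mid]=1=1: mid=4
v[mid]=2>1: swap v[4],v[6]; hi=5 → 1 1 1 1 1 1 2 2 2 2 2
v[mid]=1=1: mid=5
v[mid]=1=1: mid=6
end: lo=0, hi=5; v = 1 1 1 1 1 1 2 2 2 2 2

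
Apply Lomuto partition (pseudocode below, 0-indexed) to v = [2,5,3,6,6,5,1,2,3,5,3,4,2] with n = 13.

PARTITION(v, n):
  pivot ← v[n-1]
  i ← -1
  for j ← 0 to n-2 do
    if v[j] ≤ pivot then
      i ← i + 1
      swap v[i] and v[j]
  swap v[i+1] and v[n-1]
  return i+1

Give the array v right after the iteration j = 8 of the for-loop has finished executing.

pivot = v[12] = 2; i = -1
j=0: v[0]=2 ≤ 2 → i=0, swap v[0],v[0] (no change) → [2,5,3,6,6,5,1,2,3,5,3,4,2]
j=1: v[1]=5 > 2 → no swap
j=2: v[2]=3 > 2 → no swap
j=3: v[3]=6 > 2 → no swap
j=4: v[4]=6 > 2 → no swap
j=5: v[5]=5 > 2 → no swap
j=6: v[6]=1 ≤ 2 → i=1, swap v[1],v[6] → [2,1,3,6,6,5,5,2,3,5,3,4,2]
j=7: v[7]=2 ≤ 2 → i=2, swap v[2],v[7] → [2,1,2,6,6,5,5,3,3,5,3,4,2]
j=8: v[8]=3 > 2 → no swap
(after j=8) v = [2,1,2,6,6,5,5,3,3,5,3,4,2]

[2,1,2,6,6,5,5,3,3,5,3,4,2]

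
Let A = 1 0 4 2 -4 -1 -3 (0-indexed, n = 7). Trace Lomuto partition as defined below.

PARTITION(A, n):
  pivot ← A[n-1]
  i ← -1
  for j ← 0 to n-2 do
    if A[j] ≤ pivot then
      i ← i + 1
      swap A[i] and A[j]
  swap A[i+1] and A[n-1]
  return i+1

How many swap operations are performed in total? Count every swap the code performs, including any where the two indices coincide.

pivot=-3, i=-1
j=0: 1>-3, skip
j=1: 0>-3, skip
j=2: 4>-3, skip
j=3: 2>-3, skip
j=4: -4≤-3, i=0, swap(0,4) ⇒ -4 0 4 2 1 -1 -3
j=5: -1>-3, skip
swap(1,6) ⇒ -4 -3 4 2 1 -1 0; return 1

2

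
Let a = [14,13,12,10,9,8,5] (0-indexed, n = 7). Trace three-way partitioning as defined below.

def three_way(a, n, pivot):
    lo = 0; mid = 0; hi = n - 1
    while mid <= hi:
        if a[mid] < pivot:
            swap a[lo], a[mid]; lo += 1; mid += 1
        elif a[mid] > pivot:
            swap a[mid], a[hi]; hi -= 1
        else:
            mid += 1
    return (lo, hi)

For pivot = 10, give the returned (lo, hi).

lo=0 mid=0 hi=6
14>10: swap(0,6), hi=5 ⇒ [5,13,12,10,9,8,14]
5<10: swap(0,0), lo=1 mid=1 ⇒ [5,13,12,10,9,8,14]
13>10: swap(1,5), hi=4 ⇒ [5,8,12,10,9,13,14]
8<10: swap(1,1), lo=2 mid=2 ⇒ [5,8,12,10,9,13,14]
12>10: swap(2,4), hi=3 ⇒ [5,8,9,10,12,13,14]
9<10: swap(2,2), lo=3 mid=3 ⇒ [5,8,9,10,12,13,14]
10=10: mid=4
done. lo=3 hi=3; a=[5,8,9,10,12,13,14]

(3, 3)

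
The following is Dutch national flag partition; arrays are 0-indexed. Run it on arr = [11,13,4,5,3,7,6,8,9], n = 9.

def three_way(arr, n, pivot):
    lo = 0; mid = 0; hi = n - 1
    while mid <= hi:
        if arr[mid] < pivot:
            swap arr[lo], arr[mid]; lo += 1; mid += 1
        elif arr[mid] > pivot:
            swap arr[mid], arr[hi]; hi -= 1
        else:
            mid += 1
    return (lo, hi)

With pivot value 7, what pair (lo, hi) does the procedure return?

lo=0 mid=0 hi=8
11>7: swap(0,8), hi=7 ⇒ [9,13,4,5,3,7,6,8,11]
9>7: swap(0,7), hi=6 ⇒ [8,13,4,5,3,7,6,9,11]
8>7: swap(0,6), hi=5 ⇒ [6,13,4,5,3,7,8,9,11]
6<7: swap(0,0), lo=1 mid=1 ⇒ [6,13,4,5,3,7,8,9,11]
13>7: swap(1,5), hi=4 ⇒ [6,7,4,5,3,13,8,9,11]
7=7: mid=2
4<7: swap(1,2), lo=2 mid=3 ⇒ [6,4,7,5,3,13,8,9,11]
5<7: swap(2,3), lo=3 mid=4 ⇒ [6,4,5,7,3,13,8,9,11]
3<7: swap(3,4), lo=4 mid=5 ⇒ [6,4,5,3,7,13,8,9,11]
done. lo=4 hi=4; arr=[6,4,5,3,7,13,8,9,11]

(4, 4)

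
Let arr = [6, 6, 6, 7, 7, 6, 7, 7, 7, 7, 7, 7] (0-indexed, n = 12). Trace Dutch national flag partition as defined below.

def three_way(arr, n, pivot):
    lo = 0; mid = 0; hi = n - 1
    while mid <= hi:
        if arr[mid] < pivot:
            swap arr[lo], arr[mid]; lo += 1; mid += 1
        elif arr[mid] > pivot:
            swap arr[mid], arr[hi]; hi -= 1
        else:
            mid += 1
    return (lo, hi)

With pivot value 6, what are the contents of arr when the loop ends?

[6, 6, 6, 6, 7, 7, 7, 7, 7, 7, 7, 7]

lo=0 mid=0 hi=11
6=6: mid=1
6=6: mid=2
6=6: mid=3
7>6: swap(3,11), hi=10 ⇒ [6, 6, 6, 7, 7, 6, 7, 7, 7, 7, 7, 7]
7>6: swap(3,10), hi=9 ⇒ [6, 6, 6, 7, 7, 6, 7, 7, 7, 7, 7, 7]
7>6: swap(3,9), hi=8 ⇒ [6, 6, 6, 7, 7, 6, 7, 7, 7, 7, 7, 7]
7>6: swap(3,8), hi=7 ⇒ [6, 6, 6, 7, 7, 6, 7, 7, 7, 7, 7, 7]
7>6: swap(3,7), hi=6 ⇒ [6, 6, 6, 7, 7, 6, 7, 7, 7, 7, 7, 7]
7>6: swap(3,6), hi=5 ⇒ [6, 6, 6, 7, 7, 6, 7, 7, 7, 7, 7, 7]
7>6: swap(3,5), hi=4 ⇒ [6, 6, 6, 6, 7, 7, 7, 7, 7, 7, 7, 7]
6=6: mid=4
7>6: swap(4,4), hi=3 ⇒ [6, 6, 6, 6, 7, 7, 7, 7, 7, 7, 7, 7]
done. lo=0 hi=3; arr=[6, 6, 6, 6, 7, 7, 7, 7, 7, 7, 7, 7]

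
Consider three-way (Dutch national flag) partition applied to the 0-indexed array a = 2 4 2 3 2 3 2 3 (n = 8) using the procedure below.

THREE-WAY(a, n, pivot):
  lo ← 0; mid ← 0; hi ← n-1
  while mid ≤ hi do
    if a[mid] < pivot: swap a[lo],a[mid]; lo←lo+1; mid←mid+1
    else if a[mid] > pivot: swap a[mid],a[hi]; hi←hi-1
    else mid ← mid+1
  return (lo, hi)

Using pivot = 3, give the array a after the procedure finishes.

2 2 2 2 3 3 3 4

pivot = 3; lo=0, mid=0, hi=7
a[mid]=2<3: swap a[0],a[0]; lo=1,mid=1 → 2 4 2 3 2 3 2 3
a[mid]=4>3: swap a[1],a[7]; hi=6 → 2 3 2 3 2 3 2 4
a[mid]=3=3: mid=2
a[mid]=2<3: swap a[1],a[2]; lo=2,mid=3 → 2 2 3 3 2 3 2 4
a[mid]=3=3: mid=4
a[mid]=2<3: swap a[2],a[4]; lo=3,mid=5 → 2 2 2 3 3 3 2 4
a[mid]=3=3: mid=6
a[mid]=2<3: swap a[3],a[6]; lo=4,mid=7 → 2 2 2 2 3 3 3 4
end: lo=4, hi=6; a = 2 2 2 2 3 3 3 4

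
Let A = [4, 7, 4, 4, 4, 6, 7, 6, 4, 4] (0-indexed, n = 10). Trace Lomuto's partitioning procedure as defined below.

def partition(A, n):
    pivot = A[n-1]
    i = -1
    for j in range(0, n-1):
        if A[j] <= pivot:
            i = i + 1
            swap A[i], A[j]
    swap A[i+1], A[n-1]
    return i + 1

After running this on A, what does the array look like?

[4, 4, 4, 4, 4, 4, 7, 6, 7, 6]

pivot = A[9] = 4; i = -1
j=0: A[0]=4 ≤ 4 → i=0, swap A[0],A[0] (no change) → [4, 7, 4, 4, 4, 6, 7, 6, 4, 4]
j=1: A[1]=7 > 4 → no swap
j=2: A[2]=4 ≤ 4 → i=1, swap A[1],A[2] → [4, 4, 7, 4, 4, 6, 7, 6, 4, 4]
j=3: A[3]=4 ≤ 4 → i=2, swap A[2],A[3] → [4, 4, 4, 7, 4, 6, 7, 6, 4, 4]
j=4: A[4]=4 ≤ 4 → i=3, swap A[3],A[4] → [4, 4, 4, 4, 7, 6, 7, 6, 4, 4]
j=5: A[5]=6 > 4 → no swap
j=6: A[6]=7 > 4 → no swap
j=7: A[7]=6 > 4 → no swap
j=8: A[8]=4 ≤ 4 → i=4, swap A[4],A[8] → [4, 4, 4, 4, 4, 6, 7, 6, 7, 4]
final swap A[5],A[9] → [4, 4, 4, 4, 4, 4, 7, 6, 7, 6]; return 5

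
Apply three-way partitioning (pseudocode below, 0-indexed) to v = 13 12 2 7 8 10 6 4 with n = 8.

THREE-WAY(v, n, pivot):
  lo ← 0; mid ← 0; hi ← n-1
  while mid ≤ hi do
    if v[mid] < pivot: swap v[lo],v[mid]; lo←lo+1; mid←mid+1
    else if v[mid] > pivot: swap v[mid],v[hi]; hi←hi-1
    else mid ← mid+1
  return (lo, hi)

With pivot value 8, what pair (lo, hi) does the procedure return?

(4, 4)

lo=0 mid=0 hi=7
13>8: swap(0,7), hi=6 ⇒ 4 12 2 7 8 10 6 13
4<8: swap(0,0), lo=1 mid=1 ⇒ 4 12 2 7 8 10 6 13
12>8: swap(1,6), hi=5 ⇒ 4 6 2 7 8 10 12 13
6<8: swap(1,1), lo=2 mid=2 ⇒ 4 6 2 7 8 10 12 13
2<8: swap(2,2), lo=3 mid=3 ⇒ 4 6 2 7 8 10 12 13
7<8: swap(3,3), lo=4 mid=4 ⇒ 4 6 2 7 8 10 12 13
8=8: mid=5
10>8: swap(5,5), hi=4 ⇒ 4 6 2 7 8 10 12 13
done. lo=4 hi=4; v=4 6 2 7 8 10 12 13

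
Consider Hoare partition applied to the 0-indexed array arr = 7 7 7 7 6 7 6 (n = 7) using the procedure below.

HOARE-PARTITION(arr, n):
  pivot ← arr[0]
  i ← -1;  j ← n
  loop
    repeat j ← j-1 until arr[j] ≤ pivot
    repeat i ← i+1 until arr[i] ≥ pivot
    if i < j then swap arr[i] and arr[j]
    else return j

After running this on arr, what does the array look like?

6 7 6 7 7 7 7

pivot=7
j stops at 6 (6), i stops at 0 (7); swap ⇒ 6 7 7 7 6 7 7
j stops at 5 (7), i stops at 1 (7); swap ⇒ 6 7 7 7 6 7 7
j stops at 4 (6), i stops at 2 (7); swap ⇒ 6 7 6 7 7 7 7
j stops at 3, i stops at 3; i≥j ⇒ return 3. arr=6 7 6 7 7 7 7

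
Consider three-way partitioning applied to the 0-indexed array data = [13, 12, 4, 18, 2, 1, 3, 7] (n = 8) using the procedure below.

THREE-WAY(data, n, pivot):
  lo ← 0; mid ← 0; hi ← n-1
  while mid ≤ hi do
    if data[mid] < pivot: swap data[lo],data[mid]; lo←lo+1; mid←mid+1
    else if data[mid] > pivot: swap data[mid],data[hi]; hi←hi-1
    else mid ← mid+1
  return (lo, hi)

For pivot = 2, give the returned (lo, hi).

(1, 1)

pivot = 2; lo=0, mid=0, hi=7
data[mid]=13>2: swap data[0],data[7]; hi=6 → [7, 12, 4, 18, 2, 1, 3, 13]
data[mid]=7>2: swap data[0],data[6]; hi=5 → [3, 12, 4, 18, 2, 1, 7, 13]
data[mid]=3>2: swap data[0],data[5]; hi=4 → [1, 12, 4, 18, 2, 3, 7, 13]
data[mid]=1<2: swap data[0],data[0]; lo=1,mid=1 → [1, 12, 4, 18, 2, 3, 7, 13]
data[mid]=12>2: swap data[1],data[4]; hi=3 → [1, 2, 4, 18, 12, 3, 7, 13]
data[mid]=2=2: mid=2
data[mid]=4>2: swap data[2],data[3]; hi=2 → [1, 2, 18, 4, 12, 3, 7, 13]
data[mid]=18>2: swap data[2],data[2]; hi=1 → [1, 2, 18, 4, 12, 3, 7, 13]
end: lo=1, hi=1; data = [1, 2, 18, 4, 12, 3, 7, 13]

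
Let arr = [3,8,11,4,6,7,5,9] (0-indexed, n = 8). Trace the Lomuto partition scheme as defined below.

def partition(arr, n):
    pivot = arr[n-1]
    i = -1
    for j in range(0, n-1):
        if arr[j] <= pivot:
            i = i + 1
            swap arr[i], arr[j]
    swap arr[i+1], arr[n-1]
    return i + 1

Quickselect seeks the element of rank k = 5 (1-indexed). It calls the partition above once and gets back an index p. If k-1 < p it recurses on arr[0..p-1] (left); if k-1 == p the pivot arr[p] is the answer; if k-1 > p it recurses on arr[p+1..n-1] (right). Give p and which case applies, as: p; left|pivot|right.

6; left

pivot = arr[7] = 9; i = -1
j=0: arr[0]=3 ≤ 9 → i=0, swap arr[0],arr[0] (no change) → [3,8,11,4,6,7,5,9]
j=1: arr[1]=8 ≤ 9 → i=1, swap arr[1],arr[1] (no change) → [3,8,11,4,6,7,5,9]
j=2: arr[2]=11 > 9 → no swap
j=3: arr[3]=4 ≤ 9 → i=2, swap arr[2],arr[3] → [3,8,4,11,6,7,5,9]
j=4: arr[4]=6 ≤ 9 → i=3, swap arr[3],arr[4] → [3,8,4,6,11,7,5,9]
j=5: arr[5]=7 ≤ 9 → i=4, swap arr[4],arr[5] → [3,8,4,6,7,11,5,9]
j=6: arr[6]=5 ≤ 9 → i=5, swap arr[5],arr[6] → [3,8,4,6,7,5,11,9]
final swap arr[6],arr[7] → [3,8,4,6,7,5,9,11]; return 6
p = 6; k-1 = 4 < 6 ⇒ left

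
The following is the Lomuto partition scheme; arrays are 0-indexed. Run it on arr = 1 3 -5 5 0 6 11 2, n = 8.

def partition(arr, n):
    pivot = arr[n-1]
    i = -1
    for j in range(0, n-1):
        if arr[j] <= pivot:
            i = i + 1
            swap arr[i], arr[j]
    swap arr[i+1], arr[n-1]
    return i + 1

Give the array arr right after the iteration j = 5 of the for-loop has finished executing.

1 -5 0 5 3 6 11 2

pivot = arr[7] = 2; i = -1
j=0: arr[0]=1 ≤ 2 → i=0, swap arr[0],arr[0] (no change) → 1 3 -5 5 0 6 11 2
j=1: arr[1]=3 > 2 → no swap
j=2: arr[2]=-5 ≤ 2 → i=1, swap arr[1],arr[2] → 1 -5 3 5 0 6 11 2
j=3: arr[3]=5 > 2 → no swap
j=4: arr[4]=0 ≤ 2 → i=2, swap arr[2],arr[4] → 1 -5 0 5 3 6 11 2
j=5: arr[5]=6 > 2 → no swap
(after j=5) arr = 1 -5 0 5 3 6 11 2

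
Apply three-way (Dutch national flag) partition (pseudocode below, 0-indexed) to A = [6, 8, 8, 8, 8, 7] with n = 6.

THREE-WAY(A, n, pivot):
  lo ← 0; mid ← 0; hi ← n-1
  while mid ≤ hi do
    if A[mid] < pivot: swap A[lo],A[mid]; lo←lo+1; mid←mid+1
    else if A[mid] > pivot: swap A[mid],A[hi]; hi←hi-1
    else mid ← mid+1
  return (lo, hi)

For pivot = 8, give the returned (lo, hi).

pivot = 8; lo=0, mid=0, hi=5
A[mid]=6<8: swap A[0],A[0]; lo=1,mid=1 → [6, 8, 8, 8, 8, 7]
A[mid]=8=8: mid=2
A[mid]=8=8: mid=3
A[mid]=8=8: mid=4
A[mid]=8=8: mid=5
A[mid]=7<8: swap A[1],A[5]; lo=2,mid=6 → [6, 7, 8, 8, 8, 8]
end: lo=2, hi=5; A = [6, 7, 8, 8, 8, 8]

(2, 5)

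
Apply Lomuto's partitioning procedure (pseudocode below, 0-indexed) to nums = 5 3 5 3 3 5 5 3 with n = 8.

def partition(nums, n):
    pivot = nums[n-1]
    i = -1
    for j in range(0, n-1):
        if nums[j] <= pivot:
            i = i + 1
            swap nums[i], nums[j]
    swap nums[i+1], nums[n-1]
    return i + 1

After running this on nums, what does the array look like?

pivot = nums[7] = 3; i = -1
j=0: nums[0]=5 > 3 → no swap
j=1: nums[1]=3 ≤ 3 → i=0, swap nums[0],nums[1] → 3 5 5 3 3 5 5 3
j=2: nums[2]=5 > 3 → no swap
j=3: nums[3]=3 ≤ 3 → i=1, swap nums[1],nums[3] → 3 3 5 5 3 5 5 3
j=4: nums[4]=3 ≤ 3 → i=2, swap nums[2],nums[4] → 3 3 3 5 5 5 5 3
j=5: nums[5]=5 > 3 → no swap
j=6: nums[6]=5 > 3 → no swap
final swap nums[3],nums[7] → 3 3 3 3 5 5 5 5; return 3

3 3 3 3 5 5 5 5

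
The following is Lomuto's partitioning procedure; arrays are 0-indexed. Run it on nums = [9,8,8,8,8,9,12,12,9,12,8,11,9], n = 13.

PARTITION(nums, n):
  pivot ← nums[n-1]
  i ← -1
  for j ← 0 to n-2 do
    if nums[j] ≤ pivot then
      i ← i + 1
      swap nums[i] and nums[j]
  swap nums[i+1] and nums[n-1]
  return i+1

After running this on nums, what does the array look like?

pivot=9, i=-1
j=0: 9≤9, i=0, swap(0,0) ⇒ [9,8,8,8,8,9,12,12,9,12,8,11,9]
j=1: 8≤9, i=1, swap(1,1) ⇒ [9,8,8,8,8,9,12,12,9,12,8,11,9]
j=2: 8≤9, i=2, swap(2,2) ⇒ [9,8,8,8,8,9,12,12,9,12,8,11,9]
j=3: 8≤9, i=3, swap(3,3) ⇒ [9,8,8,8,8,9,12,12,9,12,8,11,9]
j=4: 8≤9, i=4, swap(4,4) ⇒ [9,8,8,8,8,9,12,12,9,12,8,11,9]
j=5: 9≤9, i=5, swap(5,5) ⇒ [9,8,8,8,8,9,12,12,9,12,8,11,9]
j=6: 12>9, skip
j=7: 12>9, skip
j=8: 9≤9, i=6, swap(6,8) ⇒ [9,8,8,8,8,9,9,12,12,12,8,11,9]
j=9: 12>9, skip
j=10: 8≤9, i=7, swap(7,10) ⇒ [9,8,8,8,8,9,9,8,12,12,12,11,9]
j=11: 11>9, skip
swap(8,12) ⇒ [9,8,8,8,8,9,9,8,9,12,12,11,12]; return 8

[9,8,8,8,8,9,9,8,9,12,12,11,12]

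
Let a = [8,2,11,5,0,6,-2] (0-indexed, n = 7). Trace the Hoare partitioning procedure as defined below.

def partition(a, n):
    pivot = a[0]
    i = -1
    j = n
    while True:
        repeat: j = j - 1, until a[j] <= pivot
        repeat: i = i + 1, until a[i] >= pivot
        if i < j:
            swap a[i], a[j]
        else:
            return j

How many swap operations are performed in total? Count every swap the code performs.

2

pivot = a[0] = 8; i = -1, j = 7
j→6 (a[6]=-2≤8), i→0 (a[0]=8≥8); i<j, swap → [-2,2,11,5,0,6,8]
j→5 (a[5]=6≤8), i→2 (a[2]=11≥8); i<j, swap → [-2,2,6,5,0,11,8]
j→4, i→5; i≥j, return j=4. a = [-2,2,6,5,0,11,8]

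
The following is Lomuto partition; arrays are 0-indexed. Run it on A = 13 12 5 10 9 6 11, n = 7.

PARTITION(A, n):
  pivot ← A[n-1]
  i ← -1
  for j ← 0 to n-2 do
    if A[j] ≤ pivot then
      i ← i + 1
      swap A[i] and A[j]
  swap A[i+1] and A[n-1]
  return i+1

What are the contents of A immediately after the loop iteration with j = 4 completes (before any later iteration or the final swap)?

5 10 9 12 13 6 11

pivot = A[6] = 11; i = -1
j=0: A[0]=13 > 11 → no swap
j=1: A[1]=12 > 11 → no swap
j=2: A[2]=5 ≤ 11 → i=0, swap A[0],A[2] → 5 12 13 10 9 6 11
j=3: A[3]=10 ≤ 11 → i=1, swap A[1],A[3] → 5 10 13 12 9 6 11
j=4: A[4]=9 ≤ 11 → i=2, swap A[2],A[4] → 5 10 9 12 13 6 11
(after j=4) A = 5 10 9 12 13 6 11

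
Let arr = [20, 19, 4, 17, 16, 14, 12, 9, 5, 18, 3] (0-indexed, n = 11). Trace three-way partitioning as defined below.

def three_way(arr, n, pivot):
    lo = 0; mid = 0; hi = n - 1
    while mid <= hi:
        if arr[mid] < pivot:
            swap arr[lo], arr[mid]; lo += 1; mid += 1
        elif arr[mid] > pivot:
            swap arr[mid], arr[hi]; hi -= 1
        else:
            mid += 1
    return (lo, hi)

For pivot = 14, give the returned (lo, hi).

lo=0 mid=0 hi=10
20>14: swap(0,10), hi=9 ⇒ [3, 19, 4, 17, 16, 14, 12, 9, 5, 18, 20]
3<14: swap(0,0), lo=1 mid=1 ⇒ [3, 19, 4, 17, 16, 14, 12, 9, 5, 18, 20]
19>14: swap(1,9), hi=8 ⇒ [3, 18, 4, 17, 16, 14, 12, 9, 5, 19, 20]
18>14: swap(1,8), hi=7 ⇒ [3, 5, 4, 17, 16, 14, 12, 9, 18, 19, 20]
5<14: swap(1,1), lo=2 mid=2 ⇒ [3, 5, 4, 17, 16, 14, 12, 9, 18, 19, 20]
4<14: swap(2,2), lo=3 mid=3 ⇒ [3, 5, 4, 17, 16, 14, 12, 9, 18, 19, 20]
17>14: swap(3,7), hi=6 ⇒ [3, 5, 4, 9, 16, 14, 12, 17, 18, 19, 20]
9<14: swap(3,3), lo=4 mid=4 ⇒ [3, 5, 4, 9, 16, 14, 12, 17, 18, 19, 20]
16>14: swap(4,6), hi=5 ⇒ [3, 5, 4, 9, 12, 14, 16, 17, 18, 19, 20]
12<14: swap(4,4), lo=5 mid=5 ⇒ [3, 5, 4, 9, 12, 14, 16, 17, 18, 19, 20]
14=14: mid=6
done. lo=5 hi=5; arr=[3, 5, 4, 9, 12, 14, 16, 17, 18, 19, 20]

(5, 5)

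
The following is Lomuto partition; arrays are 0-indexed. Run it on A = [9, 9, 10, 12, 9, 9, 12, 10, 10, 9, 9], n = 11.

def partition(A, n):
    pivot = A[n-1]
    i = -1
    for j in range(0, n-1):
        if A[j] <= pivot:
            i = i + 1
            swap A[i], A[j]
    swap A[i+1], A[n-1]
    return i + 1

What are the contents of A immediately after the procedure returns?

pivot = A[10] = 9; i = -1
j=0: A[0]=9 ≤ 9 → i=0, swap A[0],A[0] (no change) → [9, 9, 10, 12, 9, 9, 12, 10, 10, 9, 9]
j=1: A[1]=9 ≤ 9 → i=1, swap A[1],A[1] (no change) → [9, 9, 10, 12, 9, 9, 12, 10, 10, 9, 9]
j=2: A[2]=10 > 9 → no swap
j=3: A[3]=12 > 9 → no swap
j=4: A[4]=9 ≤ 9 → i=2, swap A[2],A[4] → [9, 9, 9, 12, 10, 9, 12, 10, 10, 9, 9]
j=5: A[5]=9 ≤ 9 → i=3, swap A[3],A[5] → [9, 9, 9, 9, 10, 12, 12, 10, 10, 9, 9]
j=6: A[6]=12 > 9 → no swap
j=7: A[7]=10 > 9 → no swap
j=8: A[8]=10 > 9 → no swap
j=9: A[9]=9 ≤ 9 → i=4, swap A[4],A[9] → [9, 9, 9, 9, 9, 12, 12, 10, 10, 10, 9]
final swap A[5],A[10] → [9, 9, 9, 9, 9, 9, 12, 10, 10, 10, 12]; return 5

[9, 9, 9, 9, 9, 9, 12, 10, 10, 10, 12]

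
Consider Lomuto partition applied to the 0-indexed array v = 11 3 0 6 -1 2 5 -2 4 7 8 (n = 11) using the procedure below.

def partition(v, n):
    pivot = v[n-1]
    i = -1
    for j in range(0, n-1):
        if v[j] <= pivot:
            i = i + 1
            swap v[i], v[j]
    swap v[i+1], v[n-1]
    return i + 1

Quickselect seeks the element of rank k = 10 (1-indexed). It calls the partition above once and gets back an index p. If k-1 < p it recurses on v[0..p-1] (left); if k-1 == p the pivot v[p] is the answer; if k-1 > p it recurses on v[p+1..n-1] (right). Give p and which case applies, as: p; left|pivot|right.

pivot = v[10] = 8; i = -1
j=0: v[0]=11 > 8 → no swap
j=1: v[1]=3 ≤ 8 → i=0, swap v[0],v[1] → 3 11 0 6 -1 2 5 -2 4 7 8
j=2: v[2]=0 ≤ 8 → i=1, swap v[1],v[2] → 3 0 11 6 -1 2 5 -2 4 7 8
j=3: v[3]=6 ≤ 8 → i=2, swap v[2],v[3] → 3 0 6 11 -1 2 5 -2 4 7 8
j=4: v[4]=-1 ≤ 8 → i=3, swap v[3],v[4] → 3 0 6 -1 11 2 5 -2 4 7 8
j=5: v[5]=2 ≤ 8 → i=4, swap v[4],v[5] → 3 0 6 -1 2 11 5 -2 4 7 8
j=6: v[6]=5 ≤ 8 → i=5, swap v[5],v[6] → 3 0 6 -1 2 5 11 -2 4 7 8
j=7: v[7]=-2 ≤ 8 → i=6, swap v[6],v[7] → 3 0 6 -1 2 5 -2 11 4 7 8
j=8: v[8]=4 ≤ 8 → i=7, swap v[7],v[8] → 3 0 6 -1 2 5 -2 4 11 7 8
j=9: v[9]=7 ≤ 8 → i=8, swap v[8],v[9] → 3 0 6 -1 2 5 -2 4 7 11 8
final swap v[9],v[10] → 3 0 6 -1 2 5 -2 4 7 8 11; return 9
p = 9; k-1 = 9 == 9 ⇒ pivot

9; pivot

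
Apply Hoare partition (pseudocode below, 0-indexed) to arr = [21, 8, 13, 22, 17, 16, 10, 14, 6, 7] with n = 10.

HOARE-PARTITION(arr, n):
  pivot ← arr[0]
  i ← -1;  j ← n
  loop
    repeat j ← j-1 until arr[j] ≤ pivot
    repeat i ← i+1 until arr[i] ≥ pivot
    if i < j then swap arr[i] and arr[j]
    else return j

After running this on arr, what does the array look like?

[7, 8, 13, 6, 17, 16, 10, 14, 22, 21]

pivot = arr[0] = 21; i = -1, j = 10
j→9 (arr[9]=7≤21), i→0 (arr[0]=21≥21); i<j, swap → [7, 8, 13, 22, 17, 16, 10, 14, 6, 21]
j→8 (arr[8]=6≤21), i→3 (arr[3]=22≥21); i<j, swap → [7, 8, 13, 6, 17, 16, 10, 14, 22, 21]
j→7, i→8; i≥j, return j=7. arr = [7, 8, 13, 6, 17, 16, 10, 14, 22, 21]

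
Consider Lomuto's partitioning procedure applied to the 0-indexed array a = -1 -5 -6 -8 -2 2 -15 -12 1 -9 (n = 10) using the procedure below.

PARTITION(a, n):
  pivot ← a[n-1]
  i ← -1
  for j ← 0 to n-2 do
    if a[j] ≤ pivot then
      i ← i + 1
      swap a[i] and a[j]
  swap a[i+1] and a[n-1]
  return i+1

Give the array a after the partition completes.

pivot=-9, i=-1
j=0: -1>-9, skip
j=1: -5>-9, skip
j=2: -6>-9, skip
j=3: -8>-9, skip
j=4: -2>-9, skip
j=5: 2>-9, skip
j=6: -15≤-9, i=0, swap(0,6) ⇒ -15 -5 -6 -8 -2 2 -1 -12 1 -9
j=7: -12≤-9, i=1, swap(1,7) ⇒ -15 -12 -6 -8 -2 2 -1 -5 1 -9
j=8: 1>-9, skip
swap(2,9) ⇒ -15 -12 -9 -8 -2 2 -1 -5 1 -6; return 2

-15 -12 -9 -8 -2 2 -1 -5 1 -6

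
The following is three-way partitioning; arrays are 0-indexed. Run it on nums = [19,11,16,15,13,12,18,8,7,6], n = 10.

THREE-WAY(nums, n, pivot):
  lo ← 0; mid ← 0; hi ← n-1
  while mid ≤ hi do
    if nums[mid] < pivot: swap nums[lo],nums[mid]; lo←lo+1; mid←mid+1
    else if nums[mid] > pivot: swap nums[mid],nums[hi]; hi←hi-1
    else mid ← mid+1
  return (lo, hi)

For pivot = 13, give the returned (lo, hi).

lo=0 mid=0 hi=9
19>13: swap(0,9), hi=8 ⇒ [6,11,16,15,13,12,18,8,7,19]
6<13: swap(0,0), lo=1 mid=1 ⇒ [6,11,16,15,13,12,18,8,7,19]
11<13: swap(1,1), lo=2 mid=2 ⇒ [6,11,16,15,13,12,18,8,7,19]
16>13: swap(2,8), hi=7 ⇒ [6,11,7,15,13,12,18,8,16,19]
7<13: swap(2,2), lo=3 mid=3 ⇒ [6,11,7,15,13,12,18,8,16,19]
15>13: swap(3,7), hi=6 ⇒ [6,11,7,8,13,12,18,15,16,19]
8<13: swap(3,3), lo=4 mid=4 ⇒ [6,11,7,8,13,12,18,15,16,19]
13=13: mid=5
12<13: swap(4,5), lo=5 mid=6 ⇒ [6,11,7,8,12,13,18,15,16,19]
18>13: swap(6,6), hi=5 ⇒ [6,11,7,8,12,13,18,15,16,19]
done. lo=5 hi=5; nums=[6,11,7,8,12,13,18,15,16,19]

(5, 5)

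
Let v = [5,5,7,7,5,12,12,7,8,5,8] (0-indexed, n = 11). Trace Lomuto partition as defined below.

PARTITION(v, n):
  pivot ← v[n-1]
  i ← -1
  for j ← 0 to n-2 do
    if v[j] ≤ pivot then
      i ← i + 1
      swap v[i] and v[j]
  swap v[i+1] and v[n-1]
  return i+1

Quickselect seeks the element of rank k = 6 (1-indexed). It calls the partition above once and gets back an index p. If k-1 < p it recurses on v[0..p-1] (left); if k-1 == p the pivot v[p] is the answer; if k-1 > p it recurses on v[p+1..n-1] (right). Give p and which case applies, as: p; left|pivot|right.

pivot=8, i=-1
j=0: 5≤8, i=0, swap(0,0) ⇒ [5,5,7,7,5,12,12,7,8,5,8]
j=1: 5≤8, i=1, swap(1,1) ⇒ [5,5,7,7,5,12,12,7,8,5,8]
j=2: 7≤8, i=2, swap(2,2) ⇒ [5,5,7,7,5,12,12,7,8,5,8]
j=3: 7≤8, i=3, swap(3,3) ⇒ [5,5,7,7,5,12,12,7,8,5,8]
j=4: 5≤8, i=4, swap(4,4) ⇒ [5,5,7,7,5,12,12,7,8,5,8]
j=5: 12>8, skip
j=6: 12>8, skip
j=7: 7≤8, i=5, swap(5,7) ⇒ [5,5,7,7,5,7,12,12,8,5,8]
j=8: 8≤8, i=6, swap(6,8) ⇒ [5,5,7,7,5,7,8,12,12,5,8]
j=9: 5≤8, i=7, swap(7,9) ⇒ [5,5,7,7,5,7,8,5,12,12,8]
swap(8,10) ⇒ [5,5,7,7,5,7,8,5,8,12,12]; return 8
p = 8; k-1 = 5 < 8 ⇒ left

8; left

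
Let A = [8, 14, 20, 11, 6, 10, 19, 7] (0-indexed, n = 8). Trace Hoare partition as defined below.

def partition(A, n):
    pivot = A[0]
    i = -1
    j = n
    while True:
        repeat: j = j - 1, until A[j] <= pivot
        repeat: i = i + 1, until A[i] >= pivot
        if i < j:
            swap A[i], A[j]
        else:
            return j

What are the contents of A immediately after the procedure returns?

[7, 6, 20, 11, 14, 10, 19, 8]

pivot = A[0] = 8; i = -1, j = 8
j→7 (A[7]=7≤8), i→0 (A[0]=8≥8); i<j, swap → [7, 14, 20, 11, 6, 10, 19, 8]
j→4 (A[4]=6≤8), i→1 (A[1]=14≥8); i<j, swap → [7, 6, 20, 11, 14, 10, 19, 8]
j→1, i→2; i≥j, return j=1. A = [7, 6, 20, 11, 14, 10, 19, 8]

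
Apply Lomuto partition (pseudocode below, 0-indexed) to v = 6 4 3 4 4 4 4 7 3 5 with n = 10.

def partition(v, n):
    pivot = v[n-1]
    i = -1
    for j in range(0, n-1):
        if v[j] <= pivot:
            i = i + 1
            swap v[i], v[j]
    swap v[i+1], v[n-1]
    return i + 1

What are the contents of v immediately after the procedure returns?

4 3 4 4 4 4 3 5 6 7

pivot = v[9] = 5; i = -1
j=0: v[0]=6 > 5 → no swap
j=1: v[1]=4 ≤ 5 → i=0, swap v[0],v[1] → 4 6 3 4 4 4 4 7 3 5
j=2: v[2]=3 ≤ 5 → i=1, swap v[1],v[2] → 4 3 6 4 4 4 4 7 3 5
j=3: v[3]=4 ≤ 5 → i=2, swap v[2],v[3] → 4 3 4 6 4 4 4 7 3 5
j=4: v[4]=4 ≤ 5 → i=3, swap v[3],v[4] → 4 3 4 4 6 4 4 7 3 5
j=5: v[5]=4 ≤ 5 → i=4, swap v[4],v[5] → 4 3 4 4 4 6 4 7 3 5
j=6: v[6]=4 ≤ 5 → i=5, swap v[5],v[6] → 4 3 4 4 4 4 6 7 3 5
j=7: v[7]=7 > 5 → no swap
j=8: v[8]=3 ≤ 5 → i=6, swap v[6],v[8] → 4 3 4 4 4 4 3 7 6 5
final swap v[7],v[9] → 4 3 4 4 4 4 3 5 6 7; return 7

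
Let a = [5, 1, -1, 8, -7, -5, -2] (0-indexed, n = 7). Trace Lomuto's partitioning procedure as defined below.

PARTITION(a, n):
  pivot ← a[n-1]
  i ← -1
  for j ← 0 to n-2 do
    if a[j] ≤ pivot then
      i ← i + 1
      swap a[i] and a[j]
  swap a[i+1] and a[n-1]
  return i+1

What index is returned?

2

pivot=-2, i=-1
j=0: 5>-2, skip
j=1: 1>-2, skip
j=2: -1>-2, skip
j=3: 8>-2, skip
j=4: -7≤-2, i=0, swap(0,4) ⇒ [-7, 1, -1, 8, 5, -5, -2]
j=5: -5≤-2, i=1, swap(1,5) ⇒ [-7, -5, -1, 8, 5, 1, -2]
swap(2,6) ⇒ [-7, -5, -2, 8, 5, 1, -1]; return 2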